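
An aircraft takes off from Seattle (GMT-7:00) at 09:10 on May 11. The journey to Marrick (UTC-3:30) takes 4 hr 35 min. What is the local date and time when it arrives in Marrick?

17:15 on May 11

Convert departure to UTC: 09:10 + 7:00 = 16:10 UTC on May 11.
Add 4 hours 35 minutes travel time → 20:45 UTC.
Marrick is UTC−3:30, so local arrival = 20:45 − 3:30 = 17:15 on May 11.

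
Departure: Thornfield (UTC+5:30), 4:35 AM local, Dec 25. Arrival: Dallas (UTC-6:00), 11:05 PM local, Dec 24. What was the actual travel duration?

6 hours

Departure in UTC: 4:35 AM − 5:30 = 11:05 PM on Dec 24.
Arrival in UTC: 11:05 PM + 6:00 = 5:05 AM on Dec 25.
Elapsed = 5:05 AM − 11:05 PM (+1 day) = 6 hours.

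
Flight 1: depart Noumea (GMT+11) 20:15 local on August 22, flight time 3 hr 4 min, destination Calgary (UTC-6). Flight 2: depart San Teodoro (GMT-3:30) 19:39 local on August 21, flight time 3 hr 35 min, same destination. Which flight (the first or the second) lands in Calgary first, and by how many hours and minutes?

Flight 1 in UTC: 20:15 − 11:00 = 09:15 on Aug 22.
+3 hours 4 minutes → arrive 12:19 UTC on Aug 22.
Flight 2 in UTC: 19:39 + 3:30 = 23:09 on Aug 21.
+3 hours and 35 minutes → arrive 02:44 UTC on Aug 22.
Flight 2 lands earlier by 9 hours 35 minutes.

the second, by 9 hours 35 minutes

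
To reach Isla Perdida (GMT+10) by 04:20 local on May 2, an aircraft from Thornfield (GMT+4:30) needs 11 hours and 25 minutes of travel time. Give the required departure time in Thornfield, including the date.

11:25 on May 1

Target arrival in UTC: 04:20 − 10:00 = 18:20 on May 1.
Subtract 11 hours and 25 minutes → departure 06:55 UTC on May 1.
Thornfield is UTC+4:30: 06:55 + 4:30 = 11:25 on May 1.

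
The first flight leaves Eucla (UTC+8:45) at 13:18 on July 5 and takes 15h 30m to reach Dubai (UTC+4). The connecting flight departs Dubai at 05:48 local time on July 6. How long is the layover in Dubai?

5 hours 45 minutes

Convert departure to UTC: 13:18 − 8:45 = 04:33 UTC on Jul 5.
Add 15 hours and 30 minutes flight time → 20:03 UTC.
Dubai is UTC+4:00, so local arrival = 20:03 + 4:00 = 00:03 on Jul 6.
Layover = 05:48 − 00:03 = 5 hours 45 minutes.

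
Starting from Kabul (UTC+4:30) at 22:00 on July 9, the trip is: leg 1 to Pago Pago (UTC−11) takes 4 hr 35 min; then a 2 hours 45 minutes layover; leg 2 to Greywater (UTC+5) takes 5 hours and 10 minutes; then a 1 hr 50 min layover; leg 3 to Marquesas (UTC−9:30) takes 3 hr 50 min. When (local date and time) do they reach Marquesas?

02:10 on July 10

Convert departure to UTC: 22:00 − 4:30 = 17:30 UTC on Jul 9.
Add 4 hours and 35 minutes leg 1 → 22:05 UTC.
Add 2 hours and 45 minutes layover in Pago Pago → 00:50 UTC (Jul 10).
Add 5 hours 10 minutes leg 2 → 06:00 UTC.
Add 1 hour 50 minutes layover in Greywater → 07:50 UTC.
Add 3 hours 50 minutes leg 3 → 11:40 UTC.
Marquesas is UTC−9:30, so local arrival = 11:40 − 9:30 = 02:10 on Jul 10.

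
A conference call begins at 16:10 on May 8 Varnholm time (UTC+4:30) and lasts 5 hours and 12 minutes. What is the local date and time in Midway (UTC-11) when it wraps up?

Convert start to UTC: 16:10 − 4:30 = 11:40 UTC on May 8.
Add 5 hours 12 minutes duration → 16:52 UTC.
Midway is UTC−11:00, so local end time = 16:52 − 11:00 = 05:52 on May 8.

05:52 on May 8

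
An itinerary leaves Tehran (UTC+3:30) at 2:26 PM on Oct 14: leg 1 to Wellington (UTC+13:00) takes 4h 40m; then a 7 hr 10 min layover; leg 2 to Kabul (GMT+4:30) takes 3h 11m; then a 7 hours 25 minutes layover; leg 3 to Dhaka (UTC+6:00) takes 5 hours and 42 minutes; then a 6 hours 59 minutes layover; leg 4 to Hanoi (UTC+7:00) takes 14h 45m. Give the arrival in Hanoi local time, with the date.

7:48 PM on October 16

Convert departure to UTC: 2:26 PM − 3:30 = 10:56 AM UTC on Oct 14.
Add 4 hours and 40 minutes leg 1 → 3:36 PM UTC.
Add 7 hours 10 minutes layover in Wellington → 10:46 PM UTC.
Add 3 hours and 11 minutes leg 2 → 1:57 AM UTC (Oct 15).
Add 7 hours and 25 minutes layover in Kabul → 9:22 AM UTC.
Add 5 hours 42 minutes leg 3 → 3:04 PM UTC.
Add 6 hours and 59 minutes layover in Dhaka → 10:03 PM UTC.
Add 14 hours 45 minutes leg 4 → 12:48 PM UTC (Oct 16).
Hanoi is UTC+7:00, so local arrival = 12:48 PM + 7:00 = 7:48 PM on Oct 16.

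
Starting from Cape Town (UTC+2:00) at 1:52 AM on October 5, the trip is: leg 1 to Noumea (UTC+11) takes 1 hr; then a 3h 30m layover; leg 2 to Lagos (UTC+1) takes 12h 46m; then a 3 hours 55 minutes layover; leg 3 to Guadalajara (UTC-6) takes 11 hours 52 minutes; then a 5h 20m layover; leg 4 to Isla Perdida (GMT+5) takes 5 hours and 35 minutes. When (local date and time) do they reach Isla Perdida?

Convert departure to UTC: 1:52 AM − 2:00 = 11:52 PM UTC on Oct 4.
Add 1 hour leg 1 → 12:52 AM UTC (Oct 5).
Add 3 hours 30 minutes layover in Noumea → 4:22 AM UTC.
Add 12 hours and 46 minutes leg 2 → 5:08 PM UTC.
Add 3 hours and 55 minutes layover in Lagos → 9:03 PM UTC.
Add 11 hours 52 minutes leg 3 → 8:55 AM UTC (Oct 6).
Add 5 hours and 20 minutes layover in Guadalajara → 2:15 PM UTC.
Add 5 hours and 35 minutes leg 4 → 7:50 PM UTC.
Isla Perdida is UTC+5:00, so local arrival = 7:50 PM + 5:00 = 12:50 AM on Oct 7.

12:50 AM on October 7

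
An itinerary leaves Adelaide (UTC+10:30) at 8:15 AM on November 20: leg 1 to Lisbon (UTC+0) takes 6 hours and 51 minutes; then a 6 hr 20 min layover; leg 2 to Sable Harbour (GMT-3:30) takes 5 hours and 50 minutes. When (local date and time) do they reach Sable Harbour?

1:16 PM on Nov 20

Convert departure to UTC: 8:15 AM − 10:30 = 9:45 PM UTC on Nov 19.
Add 6 hours and 51 minutes leg 1 → 4:36 AM UTC (Nov 20).
Add 6 hours and 20 minutes layover in Lisbon → 10:56 AM UTC.
Add 5 hours and 50 minutes leg 2 → 4:46 PM UTC.
Sable Harbour is UTC−3:30, so local arrival = 4:46 PM − 3:30 = 1:16 PM on Nov 20.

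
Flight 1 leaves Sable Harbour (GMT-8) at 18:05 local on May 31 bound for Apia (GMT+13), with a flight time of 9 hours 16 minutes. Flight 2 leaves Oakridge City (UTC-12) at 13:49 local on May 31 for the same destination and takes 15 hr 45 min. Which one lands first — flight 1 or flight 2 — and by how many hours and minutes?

the first, by 6 hours 13 minutes

Flight 1 in UTC: 18:05 + 8:00 = 02:05 on Jun 1.
+9 hours and 16 minutes → arrive 11:21 UTC on Jun 1.
Flight 2 in UTC: 13:49 + 12:00 = 01:49 on Jun 1.
+15 hours and 45 minutes → arrive 17:34 UTC on Jun 1.
Flight 1 lands earlier by 6 hours 13 minutes.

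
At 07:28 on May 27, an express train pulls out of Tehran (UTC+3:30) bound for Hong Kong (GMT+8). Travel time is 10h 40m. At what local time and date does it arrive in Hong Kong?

Convert departure to UTC: 07:28 − 3:30 = 03:58 UTC on May 27.
Add 10 hours and 40 minutes travel time → 14:38 UTC.
Hong Kong is UTC+8:00, so local arrival = 14:38 + 8:00 = 22:38 on May 27.

22:38 on May 27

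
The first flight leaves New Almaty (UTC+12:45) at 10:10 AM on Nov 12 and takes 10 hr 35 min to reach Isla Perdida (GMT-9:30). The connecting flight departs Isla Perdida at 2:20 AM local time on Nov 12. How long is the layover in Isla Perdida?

3 hours 50 minutes

Convert departure to UTC: 10:10 AM − 12:45 = 9:25 PM UTC on Nov 11.
Add 10 hours and 35 minutes flight time → 8:00 AM UTC (Nov 12).
Isla Perdida is UTC−9:30, so local arrival = 8:00 AM − 9:30 = 10:30 PM on Nov 11.
Layover = 2:20 AM − 10:30 PM (+1 day) = 3 hours 50 minutes.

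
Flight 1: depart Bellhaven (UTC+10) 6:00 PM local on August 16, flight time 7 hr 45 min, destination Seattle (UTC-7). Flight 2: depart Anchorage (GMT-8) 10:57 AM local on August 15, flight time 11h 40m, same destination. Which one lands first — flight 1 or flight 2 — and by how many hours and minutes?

the second, by 9 hours 8 minutes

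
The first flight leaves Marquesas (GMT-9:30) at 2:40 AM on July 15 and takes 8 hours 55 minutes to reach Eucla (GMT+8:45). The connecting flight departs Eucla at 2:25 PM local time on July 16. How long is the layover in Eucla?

Convert departure to UTC: 2:40 AM + 9:30 = 12:10 PM UTC on Jul 15.
Add 8 hours and 55 minutes flight time → 9:05 PM UTC.
Eucla is UTC+8:45, so local arrival = 9:05 PM + 8:45 = 5:50 AM on Jul 16.
Layover = 2:25 PM − 5:50 AM = 8 hours 35 minutes.

8 hours 35 minutes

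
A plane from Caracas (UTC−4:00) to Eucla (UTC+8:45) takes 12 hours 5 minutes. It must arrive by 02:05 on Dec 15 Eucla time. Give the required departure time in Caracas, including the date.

Target arrival in UTC: 02:05 − 8:45 = 17:20 on Dec 14.
Subtract 12 hours and 5 minutes → departure 05:15 UTC on Dec 14.
Caracas is UTC−4:00: 05:15 − 4:00 = 01:15 on Dec 14.

01:15 on December 14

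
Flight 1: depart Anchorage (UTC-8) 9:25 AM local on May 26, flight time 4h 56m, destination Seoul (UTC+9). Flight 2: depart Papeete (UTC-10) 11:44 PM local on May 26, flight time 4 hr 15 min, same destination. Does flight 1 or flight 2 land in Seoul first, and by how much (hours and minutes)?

Flight 1 in UTC: 9:25 AM + 8:00 = 5:25 PM on May 26.
+4 hours 56 minutes → arrive 10:21 PM UTC on May 26.
Flight 2 in UTC: 11:44 PM + 10:00 = 9:44 AM on May 27.
+4 hours 15 minutes → arrive 1:59 PM UTC on May 27.
Flight 1 lands earlier by 15 hours 38 minutes.

the first, by 15 hours 38 minutes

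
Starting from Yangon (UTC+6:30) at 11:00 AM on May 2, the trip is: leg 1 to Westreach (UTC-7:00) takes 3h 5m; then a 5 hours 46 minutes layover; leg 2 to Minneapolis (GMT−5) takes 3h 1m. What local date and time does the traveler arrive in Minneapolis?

11:22 AM on May 2

Convert departure to UTC: 11:00 AM − 6:30 = 4:30 AM UTC on May 2.
Add 3 hours 5 minutes leg 1 → 7:35 AM UTC.
Add 5 hours and 46 minutes layover in Westreach → 1:21 PM UTC.
Add 3 hours and 1 minute leg 2 → 4:22 PM UTC.
Minneapolis is UTC−5:00, so local arrival = 4:22 PM − 5:00 = 11:22 AM on May 2.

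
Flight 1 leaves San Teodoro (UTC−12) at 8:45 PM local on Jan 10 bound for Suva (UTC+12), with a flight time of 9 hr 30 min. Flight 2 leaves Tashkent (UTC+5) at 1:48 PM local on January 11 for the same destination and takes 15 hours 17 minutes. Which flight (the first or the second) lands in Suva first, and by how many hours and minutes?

Flight 1 in UTC: 8:45 PM + 12:00 = 8:45 AM on Jan 11.
+9 hours 30 minutes → arrive 6:15 PM UTC on Jan 11.
Flight 2 in UTC: 1:48 PM − 5:00 = 8:48 AM on Jan 11.
+15 hours and 17 minutes → arrive 12:05 AM UTC on Jan 12.
Flight 1 lands earlier by 5 hours 50 minutes.

the first, by 5 hours 50 minutes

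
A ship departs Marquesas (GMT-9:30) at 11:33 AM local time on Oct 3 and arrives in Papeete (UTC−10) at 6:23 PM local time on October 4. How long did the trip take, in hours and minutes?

Papeete is 0:30 behind Marquesas.
Clock-face elapsed time (ignoring zones) is 30 hours 50 minutes.
Actual elapsed = 30 hours 50 minutes + 0:30 = 31 hours 20 minutes.

31 hours 20 minutes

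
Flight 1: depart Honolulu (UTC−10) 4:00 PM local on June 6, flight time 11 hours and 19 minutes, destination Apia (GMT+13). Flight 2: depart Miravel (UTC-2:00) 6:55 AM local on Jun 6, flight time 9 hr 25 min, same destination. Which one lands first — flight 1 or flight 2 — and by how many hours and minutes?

Flight 1 in UTC: 4:00 PM + 10:00 = 2:00 AM on Jun 7.
+11 hours and 19 minutes → arrive 1:19 PM UTC on Jun 7.
Flight 2 in UTC: 6:55 AM + 2:00 = 8:55 AM on Jun 6.
+9 hours 25 minutes → arrive 6:20 PM UTC on Jun 6.
Flight 2 lands earlier by 18 hours 59 minutes.

the second, by 18 hours 59 minutes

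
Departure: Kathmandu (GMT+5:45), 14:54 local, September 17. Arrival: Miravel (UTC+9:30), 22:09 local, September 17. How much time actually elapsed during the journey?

3 hours 30 minutes

Departure in UTC: 14:54 − 5:45 = 09:09 on Sep 17.
Arrival in UTC: 22:09 − 9:30 = 12:39 on Sep 17.
Elapsed = 12:39 − 09:09 = 3 hours 30 minutes.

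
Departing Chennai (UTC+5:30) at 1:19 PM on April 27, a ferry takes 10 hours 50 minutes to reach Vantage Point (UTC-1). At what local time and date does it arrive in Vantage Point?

5:39 PM on April 27

Convert departure to UTC: 1:19 PM − 5:30 = 7:49 AM UTC on Apr 27.
Add 10 hours 50 minutes travel time → 6:39 PM UTC.
Vantage Point is UTC−1:00, so local arrival = 6:39 PM − 1:00 = 5:39 PM on Apr 27.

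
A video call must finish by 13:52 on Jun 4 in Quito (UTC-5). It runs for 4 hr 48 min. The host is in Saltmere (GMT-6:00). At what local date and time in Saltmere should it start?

08:04 on June 4

Target end time in UTC: 13:52 + 5:00 = 18:52 on Jun 4.
Subtract 4 hours 48 minutes → start 14:04 UTC on Jun 4.
Saltmere is UTC−6:00: 14:04 − 6:00 = 08:04 on Jun 4.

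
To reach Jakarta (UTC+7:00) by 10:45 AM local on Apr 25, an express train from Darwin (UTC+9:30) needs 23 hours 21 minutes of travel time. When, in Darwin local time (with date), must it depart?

Target arrival in UTC: 10:45 AM − 7:00 = 3:45 AM on Apr 25.
Subtract 23 hours and 21 minutes → departure 4:24 AM UTC on Apr 24.
Darwin is UTC+9:30: 4:24 AM + 9:30 = 1:54 PM on Apr 24.

1:54 PM on April 24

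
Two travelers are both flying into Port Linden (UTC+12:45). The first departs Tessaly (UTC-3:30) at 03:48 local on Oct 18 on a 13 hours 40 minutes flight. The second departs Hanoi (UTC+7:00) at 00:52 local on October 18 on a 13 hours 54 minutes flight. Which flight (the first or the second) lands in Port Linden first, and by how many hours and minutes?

the second, by 13 hours 12 minutes

Flight 1 in UTC: 03:48 + 3:30 = 07:18 on Oct 18.
+13 hours and 40 minutes → arrive 20:58 UTC on Oct 18.
Flight 2 in UTC: 00:52 − 7:00 = 17:52 on Oct 17.
+13 hours 54 minutes → arrive 07:46 UTC on Oct 18.
Flight 2 lands earlier by 13 hours 12 minutes.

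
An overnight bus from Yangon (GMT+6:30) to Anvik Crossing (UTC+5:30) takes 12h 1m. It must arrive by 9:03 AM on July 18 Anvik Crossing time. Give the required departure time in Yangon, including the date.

Target arrival in UTC: 9:03 AM − 5:30 = 3:33 AM on Jul 18.
Subtract 12 hours and 1 minute → departure 3:32 PM UTC on Jul 17.
Yangon is UTC+6:30: 3:32 PM + 6:30 = 10:02 PM on Jul 17.

10:02 PM on July 17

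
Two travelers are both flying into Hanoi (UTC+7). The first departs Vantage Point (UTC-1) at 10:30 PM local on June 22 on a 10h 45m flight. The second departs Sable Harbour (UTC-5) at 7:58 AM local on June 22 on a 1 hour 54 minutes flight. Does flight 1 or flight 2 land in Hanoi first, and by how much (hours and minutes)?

the second, by 19 hours 23 minutes

Flight 1 in UTC: 10:30 PM + 1:00 = 11:30 PM on Jun 22.
+10 hours and 45 minutes → arrive 10:15 AM UTC on Jun 23.
Flight 2 in UTC: 7:58 AM + 5:00 = 12:58 PM on Jun 22.
+1 hour 54 minutes → arrive 2:52 PM UTC on Jun 22.
Flight 2 lands earlier by 19 hours 23 minutes.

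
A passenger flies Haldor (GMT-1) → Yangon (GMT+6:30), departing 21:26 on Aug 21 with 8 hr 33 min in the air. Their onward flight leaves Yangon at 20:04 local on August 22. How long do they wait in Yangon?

6 hours 35 minutes

Convert departure to UTC: 21:26 + 1:00 = 22:26 UTC on Aug 21.
Add 8 hours and 33 minutes flight time → 06:59 UTC (Aug 22).
Yangon is UTC+6:30, so local arrival = 06:59 + 6:30 = 13:29 on Aug 22.
Layover = 20:04 − 13:29 = 6 hours 35 minutes.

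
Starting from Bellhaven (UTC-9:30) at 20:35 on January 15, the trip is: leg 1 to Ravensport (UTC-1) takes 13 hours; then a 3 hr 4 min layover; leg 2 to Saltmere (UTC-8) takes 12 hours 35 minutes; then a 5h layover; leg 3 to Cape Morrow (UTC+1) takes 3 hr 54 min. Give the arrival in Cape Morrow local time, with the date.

20:38 on Jan 17

Convert departure to UTC: 20:35 + 9:30 = 06:05 UTC on Jan 16.
Add 13 hours leg 1 → 19:05 UTC.
Add 3 hours and 4 minutes layover in Ravensport → 22:09 UTC.
Add 12 hours and 35 minutes leg 2 → 10:44 UTC (Jan 17).
Add 5 hours layover in Saltmere → 15:44 UTC.
Add 3 hours and 54 minutes leg 3 → 19:38 UTC.
Cape Morrow is UTC+1:00, so local arrival = 19:38 + 1:00 = 20:38 on Jan 17.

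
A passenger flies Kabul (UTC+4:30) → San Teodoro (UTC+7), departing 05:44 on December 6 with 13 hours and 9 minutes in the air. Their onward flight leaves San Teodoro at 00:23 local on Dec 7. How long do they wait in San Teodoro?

Convert departure to UTC: 05:44 − 4:30 = 01:14 UTC on Dec 6.
Add 13 hours 9 minutes flight time → 14:23 UTC.
San Teodoro is UTC+7:00, so local arrival = 14:23 + 7:00 = 21:23 on Dec 6.
Layover = 00:23 − 21:23 (+1 day) = 3 hours.

3 hours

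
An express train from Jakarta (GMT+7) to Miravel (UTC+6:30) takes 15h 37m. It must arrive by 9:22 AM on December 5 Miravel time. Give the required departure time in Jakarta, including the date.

6:15 PM on December 4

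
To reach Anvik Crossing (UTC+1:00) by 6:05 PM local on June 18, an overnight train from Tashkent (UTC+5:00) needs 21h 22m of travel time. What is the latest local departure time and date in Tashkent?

12:43 AM on June 18

Target arrival in UTC: 6:05 PM − 1:00 = 5:05 PM on Jun 18.
Subtract 21 hours and 22 minutes → departure 7:43 PM UTC on Jun 17.
Tashkent is UTC+5:00: 7:43 PM + 5:00 = 12:43 AM on Jun 18.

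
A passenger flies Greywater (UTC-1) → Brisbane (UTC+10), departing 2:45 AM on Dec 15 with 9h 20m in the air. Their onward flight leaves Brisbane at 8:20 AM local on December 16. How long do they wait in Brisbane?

9 hours 15 minutes

Convert departure to UTC: 2:45 AM + 1:00 = 3:45 AM UTC on Dec 15.
Add 9 hours 20 minutes flight time → 1:05 PM UTC.
Brisbane is UTC+10:00, so local arrival = 1:05 PM + 10:00 = 11:05 PM on Dec 15.
Layover = 8:20 AM − 11:05 PM (+1 day) = 9 hours 15 minutes.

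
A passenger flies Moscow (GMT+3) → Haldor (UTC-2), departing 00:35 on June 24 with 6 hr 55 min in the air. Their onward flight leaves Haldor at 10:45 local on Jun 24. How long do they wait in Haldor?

8 hours 15 minutes

Convert departure to UTC: 00:35 − 3:00 = 21:35 UTC on Jun 23.
Add 6 hours and 55 minutes flight time → 04:30 UTC (Jun 24).
Haldor is UTC−2:00, so local arrival = 04:30 − 2:00 = 02:30 on Jun 24.
Layover = 10:45 − 02:30 = 8 hours 15 minutes.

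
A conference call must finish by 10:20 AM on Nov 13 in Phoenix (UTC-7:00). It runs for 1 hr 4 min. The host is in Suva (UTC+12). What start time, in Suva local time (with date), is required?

4:16 AM on Nov 14

Target end time in UTC: 10:20 AM + 7:00 = 5:20 PM on Nov 13.
Subtract 1 hour and 4 minutes → start 4:16 PM UTC on Nov 13.
Suva is UTC+12:00: 4:16 PM + 12:00 = 4:16 AM on Nov 14.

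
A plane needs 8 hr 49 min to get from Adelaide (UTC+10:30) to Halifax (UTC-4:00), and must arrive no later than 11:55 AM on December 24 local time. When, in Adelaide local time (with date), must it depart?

5:36 PM on December 24

Target arrival in UTC: 11:55 AM + 4:00 = 3:55 PM on Dec 24.
Subtract 8 hours and 49 minutes → departure 7:06 AM UTC on Dec 24.
Adelaide is UTC+10:30: 7:06 AM + 10:30 = 5:36 PM on Dec 24.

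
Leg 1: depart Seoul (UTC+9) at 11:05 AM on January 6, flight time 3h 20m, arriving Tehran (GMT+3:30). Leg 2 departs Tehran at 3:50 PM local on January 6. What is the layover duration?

6 hours 55 minutes

Convert departure to UTC: 11:05 AM − 9:00 = 2:05 AM UTC on Jan 6.
Add 3 hours and 20 minutes flight time → 5:25 AM UTC.
Tehran is UTC+3:30, so local arrival = 5:25 AM + 3:30 = 8:55 AM on Jan 6.
Layover = 3:50 PM − 8:55 AM = 6 hours 55 minutes.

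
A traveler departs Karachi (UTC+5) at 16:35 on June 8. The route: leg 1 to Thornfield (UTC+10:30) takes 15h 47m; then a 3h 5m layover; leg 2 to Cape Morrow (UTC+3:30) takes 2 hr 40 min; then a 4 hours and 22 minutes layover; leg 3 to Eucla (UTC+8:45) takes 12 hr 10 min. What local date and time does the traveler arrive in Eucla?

Convert departure to UTC: 16:35 − 5:00 = 11:35 UTC on Jun 8.
Add 15 hours 47 minutes leg 1 → 03:22 UTC (Jun 9).
Add 3 hours 5 minutes layover in Thornfield → 06:27 UTC.
Add 2 hours 40 minutes leg 2 → 09:07 UTC.
Add 4 hours 22 minutes layover in Cape Morrow → 13:29 UTC.
Add 12 hours 10 minutes leg 3 → 01:39 UTC (Jun 10).
Eucla is UTC+8:45, so local arrival = 01:39 + 8:45 = 10:24 on Jun 10.

10:24 on Jun 10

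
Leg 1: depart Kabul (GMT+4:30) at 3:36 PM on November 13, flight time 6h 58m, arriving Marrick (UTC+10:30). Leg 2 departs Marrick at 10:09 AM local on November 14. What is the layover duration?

Convert departure to UTC: 3:36 PM − 4:30 = 11:06 AM UTC on Nov 13.
Add 6 hours 58 minutes flight time → 6:04 PM UTC.
Marrick is UTC+10:30, so local arrival = 6:04 PM + 10:30 = 4:34 AM on Nov 14.
Layover = 10:09 AM − 4:34 AM = 5 hours 35 minutes.

5 hours 35 minutes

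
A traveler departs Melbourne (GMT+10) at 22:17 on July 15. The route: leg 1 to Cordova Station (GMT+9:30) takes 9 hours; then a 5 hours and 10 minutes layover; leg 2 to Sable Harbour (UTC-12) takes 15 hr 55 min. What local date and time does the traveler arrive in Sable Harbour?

Convert departure to UTC: 22:17 − 10:00 = 12:17 UTC on Jul 15.
Add 9 hours leg 1 → 21:17 UTC.
Add 5 hours and 10 minutes layover in Cordova Station → 02:27 UTC (Jul 16).
Add 15 hours 55 minutes leg 2 → 18:22 UTC.
Sable Harbour is UTC−12:00, so local arrival = 18:22 − 12:00 = 06:22 on Jul 16.

06:22 on July 16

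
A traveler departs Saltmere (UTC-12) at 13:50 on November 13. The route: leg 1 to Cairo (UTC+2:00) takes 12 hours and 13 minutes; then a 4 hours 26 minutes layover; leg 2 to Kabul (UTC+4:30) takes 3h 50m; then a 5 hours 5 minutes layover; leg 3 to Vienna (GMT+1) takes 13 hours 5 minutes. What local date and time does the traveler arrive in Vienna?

Convert departure to UTC: 13:50 + 12:00 = 01:50 UTC on Nov 14.
Add 12 hours 13 minutes leg 1 → 14:03 UTC.
Add 4 hours and 26 minutes layover in Cairo → 18:29 UTC.
Add 3 hours 50 minutes leg 2 → 22:19 UTC.
Add 5 hours and 5 minutes layover in Kabul → 03:24 UTC (Nov 15).
Add 13 hours 5 minutes leg 3 → 16:29 UTC.
Vienna is UTC+1:00, so local arrival = 16:29 + 1:00 = 17:29 on Nov 15.

17:29 on Nov 15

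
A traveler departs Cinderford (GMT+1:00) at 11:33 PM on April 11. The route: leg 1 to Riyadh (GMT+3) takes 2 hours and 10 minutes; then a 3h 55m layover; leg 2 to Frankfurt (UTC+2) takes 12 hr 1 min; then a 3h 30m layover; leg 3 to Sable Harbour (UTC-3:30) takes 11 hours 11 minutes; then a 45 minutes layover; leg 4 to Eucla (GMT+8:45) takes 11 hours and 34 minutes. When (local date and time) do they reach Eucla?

Convert departure to UTC: 11:33 PM − 1:00 = 10:33 PM UTC on Apr 11.
Add 2 hours 10 minutes leg 1 → 12:43 AM UTC (Apr 12).
Add 3 hours 55 minutes layover in Riyadh → 4:38 AM UTC.
Add 12 hours and 1 minute leg 2 → 4:39 PM UTC.
Add 3 hours 30 minutes layover in Frankfurt → 8:09 PM UTC.
Add 11 hours 11 minutes leg 3 → 7:20 AM UTC (Apr 13).
Add 45 minutes layover in Sable Harbour → 8:05 AM UTC.
Add 11 hours and 34 minutes leg 4 → 7:39 PM UTC.
Eucla is UTC+8:45, so local arrival = 7:39 PM + 8:45 = 4:24 AM on Apr 14.

4:24 AM on April 14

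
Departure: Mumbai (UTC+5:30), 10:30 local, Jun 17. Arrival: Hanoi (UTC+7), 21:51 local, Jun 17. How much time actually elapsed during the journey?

9 hours 51 minutes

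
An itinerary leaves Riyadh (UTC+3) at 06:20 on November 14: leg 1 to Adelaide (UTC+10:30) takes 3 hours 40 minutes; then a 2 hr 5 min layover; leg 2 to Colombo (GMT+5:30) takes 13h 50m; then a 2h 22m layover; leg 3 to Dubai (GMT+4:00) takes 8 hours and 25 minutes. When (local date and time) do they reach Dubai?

13:42 on November 15

Convert departure to UTC: 06:20 − 3:00 = 03:20 UTC on Nov 14.
Add 3 hours 40 minutes leg 1 → 07:00 UTC.
Add 2 hours 5 minutes layover in Adelaide → 09:05 UTC.
Add 13 hours 50 minutes leg 2 → 22:55 UTC.
Add 2 hours 22 minutes layover in Colombo → 01:17 UTC (Nov 15).
Add 8 hours 25 minutes leg 3 → 09:42 UTC.
Dubai is UTC+4:00, so local arrival = 09:42 + 4:00 = 13:42 on Nov 15.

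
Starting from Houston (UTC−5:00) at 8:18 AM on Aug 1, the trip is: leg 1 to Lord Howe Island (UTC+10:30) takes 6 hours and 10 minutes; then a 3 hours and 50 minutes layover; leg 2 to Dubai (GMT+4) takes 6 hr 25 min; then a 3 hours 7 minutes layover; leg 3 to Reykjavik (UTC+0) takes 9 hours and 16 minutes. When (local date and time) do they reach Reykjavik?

6:06 PM on August 2

Convert departure to UTC: 8:18 AM + 5:00 = 1:18 PM UTC on Aug 1.
Add 6 hours 10 minutes leg 1 → 7:28 PM UTC.
Add 3 hours and 50 minutes layover in Lord Howe Island → 11:18 PM UTC.
Add 6 hours 25 minutes leg 2 → 5:43 AM UTC (Aug 2).
Add 3 hours and 7 minutes layover in Dubai → 8:50 AM UTC.
Add 9 hours 16 minutes leg 3 → 6:06 PM UTC.
Reykjavik is UTC+0, so local arrival is the same: 6:06 PM on Aug 2.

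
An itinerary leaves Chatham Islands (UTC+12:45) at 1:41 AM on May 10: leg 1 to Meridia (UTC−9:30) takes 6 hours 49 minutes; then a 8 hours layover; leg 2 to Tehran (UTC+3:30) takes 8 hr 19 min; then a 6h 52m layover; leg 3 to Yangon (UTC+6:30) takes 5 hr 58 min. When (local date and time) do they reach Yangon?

7:24 AM on May 11

Convert departure to UTC: 1:41 AM − 12:45 = 12:56 PM UTC on May 9.
Add 6 hours 49 minutes leg 1 → 7:45 PM UTC.
Add 8 hours layover in Meridia → 3:45 AM UTC (May 10).
Add 8 hours 19 minutes leg 2 → 12:04 PM UTC.
Add 6 hours 52 minutes layover in Tehran → 6:56 PM UTC.
Add 5 hours 58 minutes leg 3 → 12:54 AM UTC (May 11).
Yangon is UTC+6:30, so local arrival = 12:54 AM + 6:30 = 7:24 AM on May 11.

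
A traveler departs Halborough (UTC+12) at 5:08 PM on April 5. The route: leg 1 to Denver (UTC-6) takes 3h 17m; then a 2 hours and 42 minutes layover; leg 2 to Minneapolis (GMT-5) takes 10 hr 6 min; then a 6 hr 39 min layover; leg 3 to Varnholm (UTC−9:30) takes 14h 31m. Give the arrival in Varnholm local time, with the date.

Convert departure to UTC: 5:08 PM − 12:00 = 5:08 AM UTC on Apr 5.
Add 3 hours 17 minutes leg 1 → 8:25 AM UTC.
Add 2 hours and 42 minutes layover in Denver → 11:07 AM UTC.
Add 10 hours and 6 minutes leg 2 → 9:13 PM UTC.
Add 6 hours and 39 minutes layover in Minneapolis → 3:52 AM UTC (Apr 6).
Add 14 hours and 31 minutes leg 3 → 6:23 PM UTC.
Varnholm is UTC−9:30, so local arrival = 6:23 PM − 9:30 = 8:53 AM on Apr 6.

8:53 AM on Apr 6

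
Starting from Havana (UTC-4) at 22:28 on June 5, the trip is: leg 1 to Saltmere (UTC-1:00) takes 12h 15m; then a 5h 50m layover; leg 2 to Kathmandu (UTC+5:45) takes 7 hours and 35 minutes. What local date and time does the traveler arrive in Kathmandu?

09:53 on June 7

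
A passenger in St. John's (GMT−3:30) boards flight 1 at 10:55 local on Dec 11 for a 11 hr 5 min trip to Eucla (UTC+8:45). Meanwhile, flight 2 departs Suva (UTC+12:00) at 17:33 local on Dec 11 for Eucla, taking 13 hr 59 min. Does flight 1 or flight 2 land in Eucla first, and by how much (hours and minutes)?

Flight 1 in UTC: 10:55 + 3:30 = 14:25 on Dec 11.
+11 hours 5 minutes → arrive 01:30 UTC on Dec 12.
Flight 2 in UTC: 17:33 − 12:00 = 05:33 on Dec 11.
+13 hours 59 minutes → arrive 19:32 UTC on Dec 11.
Flight 2 lands earlier by 5 hours 58 minutes.

the second, by 5 hours 58 minutes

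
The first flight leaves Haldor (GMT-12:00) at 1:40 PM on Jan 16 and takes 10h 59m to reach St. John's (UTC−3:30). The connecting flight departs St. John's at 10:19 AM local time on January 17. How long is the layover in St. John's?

Convert departure to UTC: 1:40 PM + 12:00 = 1:40 AM UTC on Jan 17.
Add 10 hours and 59 minutes flight time → 12:39 PM UTC.
St. John's is UTC−3:30, so local arrival = 12:39 PM − 3:30 = 9:09 AM on Jan 17.
Layover = 10:19 AM − 9:09 AM = 1 hour 10 minutes.

1 hour 10 minutes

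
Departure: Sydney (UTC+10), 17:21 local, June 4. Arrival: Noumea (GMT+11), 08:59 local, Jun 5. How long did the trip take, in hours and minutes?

14 hours 38 minutes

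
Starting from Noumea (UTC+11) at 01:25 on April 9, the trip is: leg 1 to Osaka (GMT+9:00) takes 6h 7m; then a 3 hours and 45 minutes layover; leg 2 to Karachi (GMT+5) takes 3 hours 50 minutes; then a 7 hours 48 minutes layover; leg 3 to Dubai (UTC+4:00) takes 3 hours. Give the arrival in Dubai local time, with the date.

18:55 on Apr 9

Convert departure to UTC: 01:25 − 11:00 = 14:25 UTC on Apr 8.
Add 6 hours and 7 minutes leg 1 → 20:32 UTC.
Add 3 hours 45 minutes layover in Osaka → 00:17 UTC (Apr 9).
Add 3 hours and 50 minutes leg 2 → 04:07 UTC.
Add 7 hours 48 minutes layover in Karachi → 11:55 UTC.
Add 3 hours leg 3 → 14:55 UTC.
Dubai is UTC+4:00, so local arrival = 14:55 + 4:00 = 18:55 on Apr 9.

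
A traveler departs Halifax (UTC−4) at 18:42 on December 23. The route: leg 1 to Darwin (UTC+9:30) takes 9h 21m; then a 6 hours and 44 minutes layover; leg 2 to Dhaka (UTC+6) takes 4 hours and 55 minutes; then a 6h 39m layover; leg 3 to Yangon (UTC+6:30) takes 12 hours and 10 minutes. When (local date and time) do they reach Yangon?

21:01 on Dec 25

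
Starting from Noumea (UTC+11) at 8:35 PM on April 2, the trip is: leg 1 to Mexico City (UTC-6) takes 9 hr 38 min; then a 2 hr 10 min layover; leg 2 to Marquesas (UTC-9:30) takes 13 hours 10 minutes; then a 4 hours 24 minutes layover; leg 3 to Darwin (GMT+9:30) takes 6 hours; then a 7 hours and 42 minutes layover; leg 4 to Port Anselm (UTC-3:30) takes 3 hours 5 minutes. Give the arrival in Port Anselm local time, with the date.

Convert departure to UTC: 8:35 PM − 11:00 = 9:35 AM UTC on Apr 2.
Add 9 hours 38 minutes leg 1 → 7:13 PM UTC.
Add 2 hours and 10 minutes layover in Mexico City → 9:23 PM UTC.
Add 13 hours and 10 minutes leg 2 → 10:33 AM UTC (Apr 3).
Add 4 hours 24 minutes layover in Marquesas → 2:57 PM UTC.
Add 6 hours leg 3 → 8:57 PM UTC.
Add 7 hours and 42 minutes layover in Darwin → 4:39 AM UTC (Apr 4).
Add 3 hours 5 minutes leg 4 → 7:44 AM UTC.
Port Anselm is UTC−3:30, so local arrival = 7:44 AM − 3:30 = 4:14 AM on Apr 4.

4:14 AM on April 4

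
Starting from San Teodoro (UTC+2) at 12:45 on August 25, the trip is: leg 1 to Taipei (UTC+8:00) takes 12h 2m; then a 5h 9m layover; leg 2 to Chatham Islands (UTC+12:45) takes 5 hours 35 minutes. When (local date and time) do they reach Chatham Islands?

22:16 on August 26

Convert departure to UTC: 12:45 − 2:00 = 10:45 UTC on Aug 25.
Add 12 hours 2 minutes leg 1 → 22:47 UTC.
Add 5 hours and 9 minutes layover in Taipei → 03:56 UTC (Aug 26).
Add 5 hours and 35 minutes leg 2 → 09:31 UTC.
Chatham Islands is UTC+12:45, so local arrival = 09:31 + 12:45 = 22:16 on Aug 26.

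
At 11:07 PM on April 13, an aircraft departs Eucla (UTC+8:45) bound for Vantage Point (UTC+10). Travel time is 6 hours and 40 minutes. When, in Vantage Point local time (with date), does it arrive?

7:02 AM on Apr 14

Vantage Point is 1:15 ahead of Eucla.
After 6 hours 40 minutes it is 5:47 AM (Apr 14) in Eucla.
Shift by the zone difference: 5:47 AM + 1:15 = 7:02 AM on Apr 14 in Vantage Point.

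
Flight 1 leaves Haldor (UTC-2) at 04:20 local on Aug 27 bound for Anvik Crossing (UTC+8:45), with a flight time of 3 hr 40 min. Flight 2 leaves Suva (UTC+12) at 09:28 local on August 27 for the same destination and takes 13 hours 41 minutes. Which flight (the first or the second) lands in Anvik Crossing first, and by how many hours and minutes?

Flight 1 in UTC: 04:20 + 2:00 = 06:20 on Aug 27.
+3 hours 40 minutes → arrive 10:00 UTC on Aug 27.
Flight 2 in UTC: 09:28 − 12:00 = 21:28 on Aug 26.
+13 hours 41 minutes → arrive 11:09 UTC on Aug 27.
Flight 1 lands earlier by 1 hour 9 minutes.

the first, by 1 hour 9 minutes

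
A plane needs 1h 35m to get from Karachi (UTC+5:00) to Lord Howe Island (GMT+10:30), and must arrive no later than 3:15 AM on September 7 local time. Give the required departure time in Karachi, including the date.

8:10 PM on September 6

Target arrival in UTC: 3:15 AM − 10:30 = 4:45 PM on Sep 6.
Subtract 1 hour and 35 minutes → departure 3:10 PM UTC on Sep 6.
Karachi is UTC+5:00: 3:10 PM + 5:00 = 8:10 PM on Sep 6.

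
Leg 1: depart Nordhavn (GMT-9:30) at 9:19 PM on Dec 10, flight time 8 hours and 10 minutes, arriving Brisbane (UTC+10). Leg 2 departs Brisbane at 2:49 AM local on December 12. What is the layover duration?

Convert departure to UTC: 9:19 PM + 9:30 = 6:49 AM UTC on Dec 11.
Add 8 hours 10 minutes flight time → 2:59 PM UTC.
Brisbane is UTC+10:00, so local arrival = 2:59 PM + 10:00 = 12:59 AM on Dec 12.
Layover = 2:49 AM − 12:59 AM = 1 hour 50 minutes.

1 hour 50 minutes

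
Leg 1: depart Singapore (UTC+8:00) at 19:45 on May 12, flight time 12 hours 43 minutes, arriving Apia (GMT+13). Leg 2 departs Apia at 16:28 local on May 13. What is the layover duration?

Convert departure to UTC: 19:45 − 8:00 = 11:45 UTC on May 12.
Add 12 hours and 43 minutes flight time → 00:28 UTC (May 13).
Apia is UTC+13:00, so local arrival = 00:28 + 13:00 = 13:28 on May 13.
Layover = 16:28 − 13:28 = 3 hours.

3 hours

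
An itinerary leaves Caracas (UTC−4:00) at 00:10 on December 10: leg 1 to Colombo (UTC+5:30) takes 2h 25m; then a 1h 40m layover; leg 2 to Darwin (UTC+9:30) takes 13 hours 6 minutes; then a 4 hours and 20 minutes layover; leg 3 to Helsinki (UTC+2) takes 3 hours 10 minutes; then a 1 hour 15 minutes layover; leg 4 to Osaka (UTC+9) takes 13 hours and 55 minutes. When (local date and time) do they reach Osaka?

Convert departure to UTC: 00:10 + 4:00 = 04:10 UTC on Dec 10.
Add 2 hours and 25 minutes leg 1 → 06:35 UTC.
Add 1 hour 40 minutes layover in Colombo → 08:15 UTC.
Add 13 hours and 6 minutes leg 2 → 21:21 UTC.
Add 4 hours and 20 minutes layover in Darwin → 01:41 UTC (Dec 11).
Add 3 hours and 10 minutes leg 3 → 04:51 UTC.
Add 1 hour and 15 minutes layover in Helsinki → 06:06 UTC.
Add 13 hours and 55 minutes leg 4 → 20:01 UTC.
Osaka is UTC+9:00, so local arrival = 20:01 + 9:00 = 05:01 on Dec 12.

05:01 on December 12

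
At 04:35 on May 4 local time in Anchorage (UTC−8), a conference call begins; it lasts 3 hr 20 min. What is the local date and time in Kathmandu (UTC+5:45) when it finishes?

21:40 on May 4

Convert start to UTC: 04:35 + 8:00 = 12:35 UTC on May 4.
Add 3 hours 20 minutes duration → 15:55 UTC.
Kathmandu is UTC+5:45, so local end time = 15:55 + 5:45 = 21:40 on May 4.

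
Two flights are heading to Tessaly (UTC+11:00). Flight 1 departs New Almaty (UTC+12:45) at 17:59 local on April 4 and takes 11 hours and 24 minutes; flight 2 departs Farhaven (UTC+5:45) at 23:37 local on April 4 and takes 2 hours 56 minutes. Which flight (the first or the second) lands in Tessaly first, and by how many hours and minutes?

the first, by 4 hours 10 minutes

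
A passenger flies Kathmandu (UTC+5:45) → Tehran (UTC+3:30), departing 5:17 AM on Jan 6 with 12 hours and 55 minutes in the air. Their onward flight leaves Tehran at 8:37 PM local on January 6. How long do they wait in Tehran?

4 hours 40 minutes

Convert departure to UTC: 5:17 AM − 5:45 = 11:32 PM UTC on Jan 5.
Add 12 hours and 55 minutes flight time → 12:27 PM UTC (Jan 6).
Tehran is UTC+3:30, so local arrival = 12:27 PM + 3:30 = 3:57 PM on Jan 6.
Layover = 8:37 PM − 3:57 PM = 4 hours 40 minutes.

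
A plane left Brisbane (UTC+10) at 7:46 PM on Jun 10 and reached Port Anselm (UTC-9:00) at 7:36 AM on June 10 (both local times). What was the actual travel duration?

Departure in UTC: 7:46 PM − 10:00 = 9:46 AM on Jun 10.
Arrival in UTC: 7:36 AM + 9:00 = 4:36 PM on Jun 10.
Elapsed = 4:36 PM − 9:46 AM = 6 hours 50 minutes.

6 hours 50 minutes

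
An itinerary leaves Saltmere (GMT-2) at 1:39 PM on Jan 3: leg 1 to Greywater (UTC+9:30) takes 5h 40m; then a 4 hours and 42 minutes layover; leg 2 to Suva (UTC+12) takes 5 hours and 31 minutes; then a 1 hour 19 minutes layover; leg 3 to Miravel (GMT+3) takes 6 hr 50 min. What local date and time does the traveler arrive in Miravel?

6:41 PM on January 4

Convert departure to UTC: 1:39 PM + 2:00 = 3:39 PM UTC on Jan 3.
Add 5 hours 40 minutes leg 1 → 9:19 PM UTC.
Add 4 hours 42 minutes layover in Greywater → 2:01 AM UTC (Jan 4).
Add 5 hours 31 minutes leg 2 → 7:32 AM UTC.
Add 1 hour 19 minutes layover in Suva → 8:51 AM UTC.
Add 6 hours and 50 minutes leg 3 → 3:41 PM UTC.
Miravel is UTC+3:00, so local arrival = 3:41 PM + 3:00 = 6:41 PM on Jan 4.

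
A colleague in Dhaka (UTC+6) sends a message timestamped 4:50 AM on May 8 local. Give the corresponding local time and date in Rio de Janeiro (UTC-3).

7:50 PM on May 7

Rio de Janeiro is 9:00 behind Dhaka.
Shift by the zone difference: 4:50 AM − 9:00 = 7:50 PM on May 7 in Rio de Janeiro.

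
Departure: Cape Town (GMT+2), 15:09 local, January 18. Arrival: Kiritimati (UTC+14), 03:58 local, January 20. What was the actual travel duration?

Kiritimati is 12:00 ahead of Cape Town.
Clock-face elapsed time (ignoring zones) is 36 hours 49 minutes.
Actual elapsed = 36 hours 49 minutes − 12:00 = 24 hours 49 minutes.

24 hours 49 minutes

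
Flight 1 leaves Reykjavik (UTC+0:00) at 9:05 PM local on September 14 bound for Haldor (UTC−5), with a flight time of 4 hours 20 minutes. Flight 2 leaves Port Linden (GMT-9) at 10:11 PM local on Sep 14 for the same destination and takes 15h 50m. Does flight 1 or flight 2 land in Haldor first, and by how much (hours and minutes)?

the first, by 21 hours 36 minutes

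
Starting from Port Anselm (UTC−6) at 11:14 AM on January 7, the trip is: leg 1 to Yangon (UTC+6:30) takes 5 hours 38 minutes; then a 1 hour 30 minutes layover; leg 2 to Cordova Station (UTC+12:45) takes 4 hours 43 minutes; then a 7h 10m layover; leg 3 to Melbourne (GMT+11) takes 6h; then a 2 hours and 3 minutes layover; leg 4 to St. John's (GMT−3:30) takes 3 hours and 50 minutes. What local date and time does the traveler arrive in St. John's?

8:38 PM on Jan 8

Convert departure to UTC: 11:14 AM + 6:00 = 5:14 PM UTC on Jan 7.
Add 5 hours and 38 minutes leg 1 → 10:52 PM UTC.
Add 1 hour and 30 minutes layover in Yangon → 12:22 AM UTC (Jan 8).
Add 4 hours and 43 minutes leg 2 → 5:05 AM UTC.
Add 7 hours and 10 minutes layover in Cordova Station → 12:15 PM UTC.
Add 6 hours leg 3 → 6:15 PM UTC.
Add 2 hours 3 minutes layover in Melbourne → 8:18 PM UTC.
Add 3 hours 50 minutes leg 4 → 12:08 AM UTC (Jan 9).
St. John's is UTC−3:30, so local arrival = 12:08 AM − 3:30 = 8:38 PM on Jan 8.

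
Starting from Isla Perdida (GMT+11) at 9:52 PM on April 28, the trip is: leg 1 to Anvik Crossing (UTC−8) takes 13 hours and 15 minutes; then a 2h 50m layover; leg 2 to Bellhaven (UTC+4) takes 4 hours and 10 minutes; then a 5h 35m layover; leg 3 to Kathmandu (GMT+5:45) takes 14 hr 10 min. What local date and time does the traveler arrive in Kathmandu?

Convert departure to UTC: 9:52 PM − 11:00 = 10:52 AM UTC on Apr 28.
Add 13 hours and 15 minutes leg 1 → 12:07 AM UTC (Apr 29).
Add 2 hours and 50 minutes layover in Anvik Crossing → 2:57 AM UTC.
Add 4 hours and 10 minutes leg 2 → 7:07 AM UTC.
Add 5 hours 35 minutes layover in Bellhaven → 12:42 PM UTC.
Add 14 hours 10 minutes leg 3 → 2:52 AM UTC (Apr 30).
Kathmandu is UTC+5:45, so local arrival = 2:52 AM + 5:45 = 8:37 AM on Apr 30.

8:37 AM on April 30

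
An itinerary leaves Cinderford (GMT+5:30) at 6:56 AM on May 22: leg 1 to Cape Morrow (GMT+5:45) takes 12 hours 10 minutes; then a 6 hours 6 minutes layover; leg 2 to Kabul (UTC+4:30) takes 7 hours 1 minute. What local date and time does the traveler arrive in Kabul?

7:13 AM on May 23

Convert departure to UTC: 6:56 AM − 5:30 = 1:26 AM UTC on May 22.
Add 12 hours 10 minutes leg 1 → 1:36 PM UTC.
Add 6 hours and 6 minutes layover in Cape Morrow → 7:42 PM UTC.
Add 7 hours 1 minute leg 2 → 2:43 AM UTC (May 23).
Kabul is UTC+4:30, so local arrival = 2:43 AM + 4:30 = 7:13 AM on May 23.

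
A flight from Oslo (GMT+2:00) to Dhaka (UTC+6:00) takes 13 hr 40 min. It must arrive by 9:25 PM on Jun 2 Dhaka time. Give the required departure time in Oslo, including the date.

Target arrival in UTC: 9:25 PM − 6:00 = 3:25 PM on Jun 2.
Subtract 13 hours and 40 minutes → departure 1:45 AM UTC on Jun 2.
Oslo is UTC+2:00: 1:45 AM + 2:00 = 3:45 AM on Jun 2.

3:45 AM on June 2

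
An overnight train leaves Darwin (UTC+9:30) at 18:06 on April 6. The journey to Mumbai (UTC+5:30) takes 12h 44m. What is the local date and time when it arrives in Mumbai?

02:50 on April 7

Convert departure to UTC: 18:06 − 9:30 = 08:36 UTC on Apr 6.
Add 12 hours 44 minutes travel time → 21:20 UTC.
Mumbai is UTC+5:30, so local arrival = 21:20 + 5:30 = 02:50 on Apr 7.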